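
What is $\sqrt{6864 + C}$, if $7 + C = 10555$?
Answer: $2 \sqrt{4353} \approx 131.95$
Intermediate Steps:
$C = 10548$ ($C = -7 + 10555 = 10548$)
$\sqrt{6864 + C} = \sqrt{6864 + 10548} = \sqrt{17412} = 2 \sqrt{4353}$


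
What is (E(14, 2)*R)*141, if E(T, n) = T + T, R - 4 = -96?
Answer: -363216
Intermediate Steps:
R = -92 (R = 4 - 96 = -92)
E(T, n) = 2*T
(E(14, 2)*R)*141 = ((2*14)*(-92))*141 = (28*(-92))*141 = -2576*141 = -363216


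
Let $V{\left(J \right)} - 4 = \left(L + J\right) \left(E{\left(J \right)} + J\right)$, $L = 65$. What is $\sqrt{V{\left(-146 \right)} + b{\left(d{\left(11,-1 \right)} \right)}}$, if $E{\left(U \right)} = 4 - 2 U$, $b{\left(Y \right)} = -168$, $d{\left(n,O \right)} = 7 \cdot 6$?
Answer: $i \sqrt{12314} \approx 110.97 i$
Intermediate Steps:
$d{\left(n,O \right)} = 42$
$V{\left(J \right)} = 4 + \left(4 - J\right) \left(65 + J\right)$ ($V{\left(J \right)} = 4 + \left(65 + J\right) \left(\left(4 - 2 J\right) + J\right) = 4 + \left(65 + J\right) \left(4 - J\right) = 4 + \left(4 - J\right) \left(65 + J\right)$)
$\sqrt{V{\left(-146 \right)} + b{\left(d{\left(11,-1 \right)} \right)}} = \sqrt{\left(264 - \left(-146\right)^{2} - -8906\right) - 168} = \sqrt{\left(264 - 21316 + 8906\right) - 168} = \sqrt{-12146 - 168} = \sqrt{-12314} = i \sqrt{12314}$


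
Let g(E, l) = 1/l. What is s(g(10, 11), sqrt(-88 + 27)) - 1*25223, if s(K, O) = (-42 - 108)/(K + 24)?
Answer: -1337149/53 ≈ -25229.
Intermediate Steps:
s(K, O) = -150/(24 + K)
s(g(10, 11), sqrt(-88 + 27)) - 1*25223 = -150/(24 + 1/11) - 1*25223 = -150/(24 + 1/11) - 25223 = -150/265/11 - 25223 = -150*11/265 - 25223 = -330/53 - 25223 = -1337149/53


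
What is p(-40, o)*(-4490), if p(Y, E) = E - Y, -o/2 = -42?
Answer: -556760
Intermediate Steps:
o = 84 (o = -2*(-42) = 84)
p(-40, o)*(-4490) = (84 - 1*(-40))*(-4490) = (84 + 40)*(-4490) = 124*(-4490) = -556760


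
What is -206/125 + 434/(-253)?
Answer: -106368/31625 ≈ -3.3634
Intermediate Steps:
-206/125 + 434/(-253) = -206*1/125 + 434*(-1/253) = -206/125 - 434/253 = -106368/31625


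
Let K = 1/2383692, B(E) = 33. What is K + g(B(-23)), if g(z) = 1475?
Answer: 3515945701/2383692 ≈ 1475.0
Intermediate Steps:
K = 1/2383692 ≈ 4.1952e-7
K + g(B(-23)) = 1/2383692 + 1475 = 3515945701/2383692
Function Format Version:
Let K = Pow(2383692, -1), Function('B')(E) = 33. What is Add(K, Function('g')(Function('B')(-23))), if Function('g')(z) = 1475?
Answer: Rational(3515945701, 2383692) ≈ 1475.0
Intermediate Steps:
K = Rational(1, 2383692) ≈ 4.1952e-7
Add(K, Function('g')(Function('B')(-23))) = Add(Rational(1, 2383692), 1475) = Rational(3515945701, 2383692)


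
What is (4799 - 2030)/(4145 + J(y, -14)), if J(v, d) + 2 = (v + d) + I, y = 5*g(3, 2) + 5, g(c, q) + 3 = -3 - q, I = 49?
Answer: 923/1381 ≈ 0.66836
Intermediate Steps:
g(c, q) = -6 - q (g(c, q) = -3 + (-3 - q) = -6 - q)
y = -35 (y = 5*(-6 - 1*2) + 5 = 5*(-6 - 2) + 5 = 5*(-8) + 5 = -40 + 5 = -35)
J(v, d) = 47 + d + v (J(v, d) = -2 + ((v + d) + 49) = -2 + ((d + v) + 49) = -2 + (49 + d + v) = 47 + d + v)
(4799 - 2030)/(4145 + J(y, -14)) = (4799 - 2030)/(4145 + (47 - 14 - 35)) = 2769/(4145 - 2) = 2769/4143 = 2769*(1/4143) = 923/1381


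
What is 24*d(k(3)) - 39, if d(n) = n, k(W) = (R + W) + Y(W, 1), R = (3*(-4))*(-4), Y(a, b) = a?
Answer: 1257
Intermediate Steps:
R = 48 (R = -12*(-4) = 48)
k(W) = 48 + 2*W (k(W) = (48 + W) + W = 48 + 2*W)
24*d(k(3)) - 39 = 24*(48 + 2*3) - 39 = 24*(48 + 6) - 39 = 24*54 - 39 = 1296 - 39 = 1257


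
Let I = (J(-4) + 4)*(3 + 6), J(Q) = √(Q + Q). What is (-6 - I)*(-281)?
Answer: 11802 + 5058*I*√2 ≈ 11802.0 + 7153.1*I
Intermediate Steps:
J(Q) = √2*√Q (J(Q) = √(2*Q) = √2*√Q)
I = 36 + 18*I*√2 (I = (√2*√(-4) + 4)*(3 + 6) = (√2*(2*I) + 4)*9 = (2*I*√2 + 4)*9 = (4 + 2*I*√2)*9 = 36 + 18*I*√2 ≈ 36.0 + 25.456*I)
(-6 - I)*(-281) = (-6 - (36 + 18*I*√2))*(-281) = (-6 + (-36 - 18*I*√2))*(-281) = (-42 - 18*I*√2)*(-281) = 11802 + 5058*I*√2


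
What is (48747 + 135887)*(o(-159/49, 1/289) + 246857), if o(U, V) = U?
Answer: 2233302214756/49 ≈ 4.5578e+10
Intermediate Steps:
(48747 + 135887)*(o(-159/49, 1/289) + 246857) = (48747 + 135887)*(-159/49 + 246857) = 184634*(-159*1/49 + 246857) = 184634*(-159/49 + 246857) = 184634*(12095834/49) = 2233302214756/49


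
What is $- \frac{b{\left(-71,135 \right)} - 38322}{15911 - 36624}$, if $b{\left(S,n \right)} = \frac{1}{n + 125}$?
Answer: $- \frac{9963719}{5385380} \approx -1.8501$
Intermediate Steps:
$b{\left(S,n \right)} = \frac{1}{125 + n}$
$- \frac{b{\left(-71,135 \right)} - 38322}{15911 - 36624} = - \frac{\frac{1}{125 + 135} - 38322}{15911 - 36624} = - \frac{\frac{1}{260} - 38322}{-20713} = - \frac{\left(\frac{1}{260} - 38322\right) \left(-1\right)}{20713} = - \frac{\left(-9963719\right) \left(-1\right)}{260 \cdot 20713} = \left(-1\right) \frac{9963719}{5385380} = - \frac{9963719}{5385380}$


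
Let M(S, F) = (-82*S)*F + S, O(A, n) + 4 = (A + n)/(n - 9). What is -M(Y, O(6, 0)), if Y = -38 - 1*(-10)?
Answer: 32228/3 ≈ 10743.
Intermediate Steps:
Y = -28 (Y = -38 + 10 = -28)
O(A, n) = -4 + (A + n)/(-9 + n) (O(A, n) = -4 + (A + n)/(n - 9) = -4 + (A + n)/(-9 + n))
M(S, F) = S - 82*F*S (M(S, F) = -82*F*S + S = S - 82*F*S)
-M(Y, O(6, 0)) = -(-28)*(1 - 82*(36 + 6 - 3*0)/(-9 + 0)) = -(-28)*(1 - 82*(36 + 6 + 0)/(-9)) = -(-28)*(1 - (-82)*42/9) = -(-28)*(1 - 82*(-14/3)) = -(-28)*(1 + 1148/3) = -(-28)*1151/3 = -1*(-32228/3) = 32228/3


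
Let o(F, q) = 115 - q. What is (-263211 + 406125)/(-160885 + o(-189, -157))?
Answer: -142914/160613 ≈ -0.88980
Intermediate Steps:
(-263211 + 406125)/(-160885 + o(-189, -157)) = (-263211 + 406125)/(-160885 + (115 - 1*(-157))) = 142914/(-160885 + (115 + 157)) = 142914/(-160885 + 272) = 142914/(-160613) = 142914*(-1/160613) = -142914/160613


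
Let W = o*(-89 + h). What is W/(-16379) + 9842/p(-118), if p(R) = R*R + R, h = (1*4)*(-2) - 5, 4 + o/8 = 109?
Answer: 672050099/113064237 ≈ 5.9440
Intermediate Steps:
o = 840 (o = -32 + 8*109 = -32 + 872 = 840)
h = -13 (h = 4*(-2) - 5 = -8 - 5 = -13)
W = -85680 (W = 840*(-89 - 13) = 840*(-102) = -85680)
p(R) = R + R² (p(R) = R² + R = R + R²)
W/(-16379) + 9842/p(-118) = -85680/(-16379) + 9842/((-118*(1 - 118))) = -85680*(-1/16379) + 9842/((-118*(-117))) = 85680/16379 + 9842/13806 = 85680/16379 + 9842*(1/13806) = 85680/16379 + 4921/6903 = 672050099/113064237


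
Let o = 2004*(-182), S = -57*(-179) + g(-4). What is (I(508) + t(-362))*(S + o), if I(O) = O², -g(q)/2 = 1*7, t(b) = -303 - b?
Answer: -91514670297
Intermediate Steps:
g(q) = -14 (g(q) = -2*7 = -14)
S = 10189 (S = -57*(-179) - 14 = 10203 - 14 = 10189)
o = -364728
(I(508) + t(-362))*(S + o) = (508² + (-303 - 1*(-362)))*(10189 - 364728) = (258064 + (-303 + 362))*(-354539) = (258064 + 59)*(-354539) = 258123*(-354539) = -91514670297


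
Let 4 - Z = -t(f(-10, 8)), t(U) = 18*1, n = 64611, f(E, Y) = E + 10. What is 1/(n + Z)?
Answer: 1/64633 ≈ 1.5472e-5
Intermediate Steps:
f(E, Y) = 10 + E
t(U) = 18
Z = 22 (Z = 4 - (-1)*18 = 4 - 1*(-18) = 4 + 18 = 22)
1/(n + Z) = 1/(64611 + 22) = 1/64633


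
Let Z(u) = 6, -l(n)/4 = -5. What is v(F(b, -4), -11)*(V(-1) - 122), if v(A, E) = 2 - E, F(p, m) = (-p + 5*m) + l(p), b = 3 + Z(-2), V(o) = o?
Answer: -1599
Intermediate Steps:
l(n) = 20 (l(n) = -4*(-5) = 20)
b = 9 (b = 3 + 6 = 9)
F(p, m) = 20 - p + 5*m (F(p, m) = (-p + 5*m) + 20 = 20 - p + 5*m)
v(F(b, -4), -11)*(V(-1) - 122) = (2 - 1*(-11))*(-1 - 122) = (2 + 11)*(-123) = 13*(-123) = -1599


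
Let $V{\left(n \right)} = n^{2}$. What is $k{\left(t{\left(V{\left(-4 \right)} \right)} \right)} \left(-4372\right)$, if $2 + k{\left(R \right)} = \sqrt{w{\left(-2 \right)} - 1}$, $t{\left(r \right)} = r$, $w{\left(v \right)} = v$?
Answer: $8744 - 4372 i \sqrt{3} \approx 8744.0 - 7572.5 i$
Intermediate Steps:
$k{\left(R \right)} = -2 + i \sqrt{3}$ ($k{\left(R \right)} = -2 + \sqrt{-2 - 1} = -2 + \sqrt{-3} = -2 + i \sqrt{3}$)
$k{\left(t{\left(V{\left(-4 \right)} \right)} \right)} \left(-4372\right) = \left(-2 + i \sqrt{3}\right) \left(-4372\right) = 8744 - 4372 i \sqrt{3}$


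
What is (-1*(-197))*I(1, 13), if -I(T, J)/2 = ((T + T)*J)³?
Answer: -6924944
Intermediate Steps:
I(T, J) = -16*J³*T³ (I(T, J) = -2*J³*(T + T)³ = -2*8*J³*T³ = -16*J³*T³)
(-1*(-197))*I(1, 13) = (-1*(-197))*(-16*13³*1³) = 197*(-16*2197*1) = 197*(-35152) = -6924944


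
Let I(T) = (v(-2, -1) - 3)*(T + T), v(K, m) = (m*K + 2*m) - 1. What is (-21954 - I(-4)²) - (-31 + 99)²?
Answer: -27602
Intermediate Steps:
v(K, m) = -1 + 2*m + K*m (v(K, m) = (K*m + 2*m) - 1 = (2*m + K*m) - 1 = -1 + 2*m + K*m)
I(T) = -8*T (I(T) = ((-1 + 2*(-1) - 2*(-1)) - 3)*(T + T) = ((-1 - 2 + 2) - 3)*(2*T) = (-1 - 3)*(2*T) = -8*T)
(-21954 - I(-4)²) - (-31 + 99)² = (-21954 - (-8*(-4))²) - (-31 + 99)² = (-21954 - 1*32²) - 1*68² = (-21954 - 1*1024) - 1*4624 = (-21954 - 1024) - 4624 = -22978 - 4624 = -27602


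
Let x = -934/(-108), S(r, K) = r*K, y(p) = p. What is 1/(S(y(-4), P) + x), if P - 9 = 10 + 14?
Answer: -54/6661 ≈ -0.0081069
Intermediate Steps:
P = 33 (P = 9 + (10 + 14) = 9 + 24 = 33)
S(r, K) = K*r
x = 467/54 (x = -934*(-1)/108 = -1*(-467/54) = 467/54 ≈ 8.6481)
1/(S(y(-4), P) + x) = 1/(33*(-4) + 467/54) = 1/(-132 + 467/54) = 1/(-6661/54) = -54/6661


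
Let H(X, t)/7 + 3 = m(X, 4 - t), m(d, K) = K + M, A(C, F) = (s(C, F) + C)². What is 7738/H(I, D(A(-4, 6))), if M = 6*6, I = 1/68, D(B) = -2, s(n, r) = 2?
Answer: 7738/273 ≈ 28.344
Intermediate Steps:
A(C, F) = (2 + C)²
I = 1/68 ≈ 0.014706
M = 36
m(d, K) = 36 + K (m(d, K) = K + 36 = 36 + K)
H(X, t) = 259 - 7*t (H(X, t) = -21 + 7*(36 + (4 - t)) = -21 + 7*(40 - t) = -21 + (280 - 7*t) = 259 - 7*t)
7738/H(I, D(A(-4, 6))) = 7738/(259 - 7*(-2)) = 7738/(259 + 14) = 7738/273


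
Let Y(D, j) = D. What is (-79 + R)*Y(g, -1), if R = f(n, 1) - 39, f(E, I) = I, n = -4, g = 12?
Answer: -1404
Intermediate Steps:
R = -38 (R = 1 - 39 = -38)
(-79 + R)*Y(g, -1) = (-79 - 38)*12 = -117*12 = -1404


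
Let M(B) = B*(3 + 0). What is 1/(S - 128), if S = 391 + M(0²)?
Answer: 1/263 ≈ 0.0038023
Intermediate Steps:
M(B) = 3*B (M(B) = B*3 = 3*B)
S = 391 (S = 391 + 3*0² = 391 + 3*0 = 391 + 0 = 391)
1/(S - 128) = 1/(391 - 128) = 1/263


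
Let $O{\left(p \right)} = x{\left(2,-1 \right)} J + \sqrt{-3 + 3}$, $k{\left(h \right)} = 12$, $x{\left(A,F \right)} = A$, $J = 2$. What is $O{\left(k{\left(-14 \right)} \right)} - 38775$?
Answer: $-38771$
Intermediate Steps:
$O{\left(p \right)} = 4$ ($O{\left(p \right)} = 2 \cdot 2 + \sqrt{-3 + 3} = 4 + \sqrt{0} = 4 + 0 = 4$)
$O{\left(k{\left(-14 \right)} \right)} - 38775 = 4 - 38775 = -38771$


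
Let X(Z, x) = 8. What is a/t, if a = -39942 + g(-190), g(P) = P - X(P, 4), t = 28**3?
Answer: -10035/5488 ≈ -1.8285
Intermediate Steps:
t = 21952
g(P) = -8 + P (g(P) = P - 1*8 = P - 8 = -8 + P)
a = -40140 (a = -39942 + (-8 - 190) = -39942 - 198 = -40140)
a/t = -40140/21952 = -40140*1/21952 = -10035/5488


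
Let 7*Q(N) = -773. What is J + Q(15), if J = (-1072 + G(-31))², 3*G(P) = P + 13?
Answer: 8133815/7 ≈ 1.1620e+6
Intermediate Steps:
G(P) = 13/3 + P/3 (G(P) = (P + 13)/3 = (13 + P)/3 = 13/3 + P/3)
Q(N) = -773/7 (Q(N) = (⅐)*(-773) = -773/7)
J = 1162084 (J = (-1072 + (13/3 + (⅓)*(-31)))² = (-1072 + (13/3 - 31/3))² = (-1072 - 6)² = (-1078)² = 1162084)
J + Q(15) = 1162084 - 773/7 = 8133815/7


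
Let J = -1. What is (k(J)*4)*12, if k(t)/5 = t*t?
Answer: 240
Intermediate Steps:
k(t) = 5*t² (k(t) = 5*(t*t) = 5*t²)
(k(J)*4)*12 = ((5*(-1)²)*4)*12 = ((5*1)*4)*12 = (5*4)*12 = 20*12 = 240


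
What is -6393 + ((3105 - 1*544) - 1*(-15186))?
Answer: 11354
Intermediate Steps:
-6393 + ((3105 - 1*544) - 1*(-15186)) = -6393 + ((3105 - 544) + 15186) = -6393 + (2561 + 15186) = -6393 + 17747 = 11354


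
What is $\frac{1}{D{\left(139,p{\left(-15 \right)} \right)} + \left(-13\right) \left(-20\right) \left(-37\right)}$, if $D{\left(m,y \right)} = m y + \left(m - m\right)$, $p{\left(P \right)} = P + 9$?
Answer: $- \frac{1}{10454} \approx -9.5657 \cdot 10^{-5}$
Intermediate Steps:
$p{\left(P \right)} = 9 + P$
$D{\left(m,y \right)} = m y$ ($D{\left(m,y \right)} = m y + 0 = m y$)
$\frac{1}{D{\left(139,p{\left(-15 \right)} \right)} + \left(-13\right) \left(-20\right) \left(-37\right)} = \frac{1}{139 \left(9 - 15\right) + \left(-13\right) \left(-20\right) \left(-37\right)} = \frac{1}{139 \left(-6\right) + 260 \left(-37\right)} = \frac{1}{-834 - 9620} = \frac{1}{-10454} = - \frac{1}{10454}$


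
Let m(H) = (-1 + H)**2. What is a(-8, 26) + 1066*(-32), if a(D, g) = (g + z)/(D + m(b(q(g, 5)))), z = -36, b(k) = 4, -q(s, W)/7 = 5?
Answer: -34122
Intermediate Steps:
q(s, W) = -35 (q(s, W) = -7*5 = -35)
a(D, g) = (-36 + g)/(9 + D) (a(D, g) = (g - 36)/(D + (-1 + 4)**2) = (-36 + g)/(D + 3**2) = (-36 + g)/(D + 9) = (-36 + g)/(9 + D))
a(-8, 26) + 1066*(-32) = (-36 + 26)/(9 - 8) + 1066*(-32) = -10/1 - 34112 = 1*(-10) - 34112 = -10 - 34112 = -34122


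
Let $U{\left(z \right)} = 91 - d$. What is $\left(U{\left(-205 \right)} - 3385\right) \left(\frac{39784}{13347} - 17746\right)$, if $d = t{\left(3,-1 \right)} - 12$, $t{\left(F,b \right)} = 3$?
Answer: $\frac{86437868470}{1483} \approx 5.8286 \cdot 10^{7}$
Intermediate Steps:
$d = -9$ ($d = 3 - 12 = -9$)
$U{\left(z \right)} = 100$ ($U{\left(z \right)} = 91 - -9 = 91 + 9 = 100$)
$\left(U{\left(-205 \right)} - 3385\right) \left(\frac{39784}{13347} - 17746\right) = \left(100 - 3385\right) \left(\frac{39784}{13347} - 17746\right) = - 3285 \left(39784 \cdot \frac{1}{13347} - 17746\right) = - 3285 \left(\frac{39784}{13347} - 17746\right) = \left(-3285\right) \left(- \frac{236816078}{13347}\right) = \frac{86437868470}{1483}$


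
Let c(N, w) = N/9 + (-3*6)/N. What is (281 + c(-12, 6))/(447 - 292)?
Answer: 1687/930 ≈ 1.8140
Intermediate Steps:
c(N, w) = -18/N + N/9 (c(N, w) = N*(⅑) - 18/N = N/9 - 18/N = -18/N + N/9)
(281 + c(-12, 6))/(447 - 292) = (281 + (-18/(-12) + (⅑)*(-12)))/(447 - 292) = (281 + (-18*(-1/12) - 4/3))/155 = (281 + (3/2 - 4/3))*(1/155) = (281 + ⅙)*(1/155) = (1687/6)*(1/155) = 1687/930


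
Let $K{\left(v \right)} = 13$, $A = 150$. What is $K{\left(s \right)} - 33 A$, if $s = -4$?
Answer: $-4937$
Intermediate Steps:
$K{\left(s \right)} - 33 A = 13 - 4950 = -4937$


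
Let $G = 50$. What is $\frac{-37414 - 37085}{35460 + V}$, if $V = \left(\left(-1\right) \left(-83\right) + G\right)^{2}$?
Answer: $- \frac{74499}{53149} \approx -1.4017$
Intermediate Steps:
$V = 17689$ ($V = \left(\left(-1\right) \left(-83\right) + 50\right)^{2} = \left(83 + 50\right)^{2} = 133^{2} = 17689$)
$\frac{-37414 - 37085}{35460 + V} = \frac{-37414 - 37085}{35460 + 17689} = - \frac{74499}{53149}$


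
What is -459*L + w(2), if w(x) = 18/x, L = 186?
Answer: -85365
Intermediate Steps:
-459*L + w(2) = -459*186 + 18/2 = -85374 + 18*(1/2) = -85374 + 9 = -85365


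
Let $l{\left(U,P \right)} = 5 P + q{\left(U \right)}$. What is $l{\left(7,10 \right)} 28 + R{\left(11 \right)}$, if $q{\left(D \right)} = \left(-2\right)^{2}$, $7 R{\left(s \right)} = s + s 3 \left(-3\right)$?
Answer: $\frac{10496}{7} \approx 1499.4$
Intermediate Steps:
$R{\left(s \right)} = - \frac{8 s}{7}$ ($R{\left(s \right)} = \frac{s + s 3 \left(-3\right)}{7} = \frac{s + s \left(-9\right)}{7} = \frac{s - 9 s}{7} = \frac{\left(-8\right) s}{7} = - \frac{8 s}{7}$)
$q{\left(D \right)} = 4$
$l{\left(U,P \right)} = 4 + 5 P$ ($l{\left(U,P \right)} = 5 P + 4 = 4 + 5 P$)
$l{\left(7,10 \right)} 28 + R{\left(11 \right)} = \left(4 + 5 \cdot 10\right) 28 - \frac{88}{7} = \left(4 + 50\right) 28 - \frac{88}{7} = 54 \cdot 28 - \frac{88}{7} = 1512 - \frac{88}{7} = \frac{10496}{7}$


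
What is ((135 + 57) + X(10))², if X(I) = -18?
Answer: 30276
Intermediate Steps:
((135 + 57) + X(10))² = ((135 + 57) - 18)² = (192 - 18)² = 174² = 30276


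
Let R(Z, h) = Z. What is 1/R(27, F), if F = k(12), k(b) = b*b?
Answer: 1/27 ≈ 0.037037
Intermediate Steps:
k(b) = b²
F = 144 (F = 12² = 144)
1/R(27, F) = 1/27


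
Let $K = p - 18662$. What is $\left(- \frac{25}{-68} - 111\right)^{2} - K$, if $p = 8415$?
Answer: $\frac{103977657}{4624} \approx 22487.0$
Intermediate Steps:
$K = -10247$ ($K = 8415 - 18662 = -10247$)
$\left(- \frac{25}{-68} - 111\right)^{2} - K = \left(- \frac{25}{-68} - 111\right)^{2} - -10247 = \left(\left(-25\right) \left(- \frac{1}{68}\right) - 111\right)^{2} + 10247 = \left(\frac{25}{68} - 111\right)^{2} + 10247 = \left(- \frac{7523}{68}\right)^{2} + 10247 = \frac{56595529}{4624} + 10247 = \frac{103977657}{4624}$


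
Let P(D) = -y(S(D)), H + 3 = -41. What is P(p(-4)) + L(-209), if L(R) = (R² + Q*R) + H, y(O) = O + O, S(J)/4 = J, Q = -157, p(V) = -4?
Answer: 76482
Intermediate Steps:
H = -44 (H = -3 - 41 = -44)
S(J) = 4*J
y(O) = 2*O
P(D) = -8*D (P(D) = -2*4*D = -8*D)
L(R) = -44 + R² - 157*R (L(R) = (R² - 157*R) - 44 = -44 + R² - 157*R)
P(p(-4)) + L(-209) = -8*(-4) + (-44 + (-209)² - 157*(-209)) = 32 + (-44 + 43681 + 32813) = 32 + 76450 = 76482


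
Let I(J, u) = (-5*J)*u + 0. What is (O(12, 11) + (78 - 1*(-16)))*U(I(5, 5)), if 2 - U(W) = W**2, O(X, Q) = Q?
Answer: -1640415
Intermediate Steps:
I(J, u) = -5*J*u (I(J, u) = -5*J*u + 0 = -5*J*u)
U(W) = 2 - W**2
(O(12, 11) + (78 - 1*(-16)))*U(I(5, 5)) = (11 + (78 - 1*(-16)))*(2 - (-5*5*5)**2) = (11 + (78 + 16))*(2 - 1*(-125)**2) = (11 + 94)*(2 - 1*15625) = 105*(2 - 15625) = 105*(-15623) = -1640415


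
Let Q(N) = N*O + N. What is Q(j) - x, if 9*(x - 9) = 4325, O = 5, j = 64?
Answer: -950/9 ≈ -105.56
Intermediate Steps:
x = 4406/9 (x = 9 + (1/9)*4325 = 9 + 4325/9 = 4406/9 ≈ 489.56)
Q(N) = 6*N (Q(N) = N*5 + N = 5*N + N = 6*N)
Q(j) - x = 6*64 - 1*4406/9 = 384 - 4406/9 = -950/9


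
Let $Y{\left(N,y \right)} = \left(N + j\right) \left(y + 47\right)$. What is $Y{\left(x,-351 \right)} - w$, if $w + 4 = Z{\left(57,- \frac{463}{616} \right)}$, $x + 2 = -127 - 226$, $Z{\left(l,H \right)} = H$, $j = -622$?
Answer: $\frac{182959855}{616} \approx 2.9701 \cdot 10^{5}$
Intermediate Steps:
$x = -355$ ($x = -2 - 353 = -355$)
$Y{\left(N,y \right)} = \left(-622 + N\right) \left(47 + y\right)$ ($Y{\left(N,y \right)} = \left(N - 622\right) \left(y + 47\right) = \left(-622 + N\right) \left(47 + y\right)$)
$w = - \frac{2927}{616}$ ($w = -4 - \frac{463}{616} = - \frac{2927}{616} \approx -4.7516$)
$Y{\left(x,-351 \right)} - w = \left(-29234 - -218322 + 47 \left(-355\right) - -124605\right) - - \frac{2927}{616} = \left(-29234 + 218322 - 16685 + 124605\right) + \frac{2927}{616} = 297008 + \frac{2927}{616} = \frac{182959855}{616}$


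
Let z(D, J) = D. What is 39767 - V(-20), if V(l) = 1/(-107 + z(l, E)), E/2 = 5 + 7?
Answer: 5050410/127 ≈ 39767.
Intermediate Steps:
E = 24 (E = 2*(5 + 7) = 2*12 = 24)
V(l) = 1/(-107 + l)
39767 - V(-20) = 39767 - 1/(-107 - 20) = 39767 - 1/(-127) = 39767 - 1*(-1/127) = 39767 + 1/127 = 5050410/127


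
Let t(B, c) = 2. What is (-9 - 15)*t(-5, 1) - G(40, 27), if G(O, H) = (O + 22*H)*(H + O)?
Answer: -42526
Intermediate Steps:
G(O, H) = (H + O)*(O + 22*H)
(-9 - 15)*t(-5, 1) - G(40, 27) = (-9 - 15)*2 - (40² + 22*27² + 23*27*40) = -24*2 - (1600 + 22*729 + 24840) = -48 - (1600 + 16038 + 24840) = -48 - 1*42478 = -48 - 42478 = -42526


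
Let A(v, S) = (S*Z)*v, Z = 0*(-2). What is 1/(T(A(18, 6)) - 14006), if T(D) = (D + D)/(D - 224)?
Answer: -1/14006 ≈ -7.1398e-5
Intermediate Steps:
Z = 0
A(v, S) = 0 (A(v, S) = (S*0)*v = 0*v = 0)
T(D) = 2*D/(-224 + D) (T(D) = (2*D)/(-224 + D) = 2*D/(-224 + D))
1/(T(A(18, 6)) - 14006) = 1/(2*0/(-224 + 0) - 14006) = 1/(2*0/(-224) - 14006) = 1/(2*0*(-1/224) - 14006) = 1/(0 - 14006) = 1/(-14006) = -1/14006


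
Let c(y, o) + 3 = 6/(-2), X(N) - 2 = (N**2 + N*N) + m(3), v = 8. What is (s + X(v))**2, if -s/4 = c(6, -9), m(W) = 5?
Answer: 25281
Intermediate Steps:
X(N) = 7 + 2*N**2 (X(N) = 2 + ((N**2 + N*N) + 5) = 2 + ((N**2 + N**2) + 5) = 2 + (2*N**2 + 5) = 2 + (5 + 2*N**2) = 7 + 2*N**2)
c(y, o) = -6 (c(y, o) = -3 + 6/(-2) = -3 + 6*(-1/2) = -3 - 3 = -6)
s = 24 (s = -4*(-6) = 24)
(s + X(v))**2 = (24 + (7 + 2*8**2))**2 = (24 + (7 + 2*64))**2 = (24 + (7 + 128))**2 = (24 + 135)**2 = 159**2 = 25281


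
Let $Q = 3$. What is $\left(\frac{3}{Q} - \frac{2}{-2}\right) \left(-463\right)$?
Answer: $-926$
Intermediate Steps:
$\left(\frac{3}{Q} - \frac{2}{-2}\right) \left(-463\right) = \left(\frac{3}{3} - \frac{2}{-2}\right) \left(-463\right) = \left(3 \cdot \frac{1}{3} - -1\right) \left(-463\right) = \left(1 + 1\right) \left(-463\right) = 2 \left(-463\right) = -926$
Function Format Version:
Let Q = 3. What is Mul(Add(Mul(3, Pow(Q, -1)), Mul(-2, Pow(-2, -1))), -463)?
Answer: -926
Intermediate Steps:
Mul(Add(Mul(3, Pow(Q, -1)), Mul(-2, Pow(-2, -1))), -463) = Mul(Add(Mul(3, Pow(3, -1)), Mul(-2, Pow(-2, -1))), -463) = Mul(Add(Mul(3, Rational(1, 3)), Mul(-2, Rational(-1, 2))), -463) = Mul(Add(1, 1), -463) = Mul(2, -463) = -926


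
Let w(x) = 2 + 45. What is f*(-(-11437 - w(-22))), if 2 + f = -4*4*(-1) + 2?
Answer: 183744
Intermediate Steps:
w(x) = 47
f = 16 (f = -2 + (-4*4*(-1) + 2) = -2 + (-16*(-1) + 2) = -2 + (16 + 2) = -2 + 18 = 16)
f*(-(-11437 - w(-22))) = 16*(-(-11437 - 1*47)) = 16*(-(-11437 - 47)) = 16*(-1*(-11484)) = 16*11484 = 183744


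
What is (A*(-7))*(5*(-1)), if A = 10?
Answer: 350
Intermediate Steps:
(A*(-7))*(5*(-1)) = (10*(-7))*(5*(-1)) = -70*(-5) = 350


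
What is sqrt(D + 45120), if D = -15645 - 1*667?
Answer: 2*sqrt(7202) ≈ 169.73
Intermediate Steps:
D = -16312 (D = -15645 - 667 = -16312)
sqrt(D + 45120) = sqrt(-16312 + 45120) = sqrt(28808) = 2*sqrt(7202)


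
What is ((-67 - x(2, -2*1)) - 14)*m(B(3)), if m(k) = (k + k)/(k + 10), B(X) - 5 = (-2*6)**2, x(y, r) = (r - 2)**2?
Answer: -28906/159 ≈ -181.80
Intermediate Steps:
x(y, r) = (-2 + r)**2
B(X) = 149 (B(X) = 5 + (-2*6)**2 = 5 + (-12)**2 = 5 + 144 = 149)
m(k) = 2*k/(10 + k) (m(k) = (2*k)/(10 + k) = 2*k/(10 + k))
((-67 - x(2, -2*1)) - 14)*m(B(3)) = ((-67 - (-2 - 2*1)**2) - 14)*(2*149/(10 + 149)) = ((-67 - (-2 - 2)**2) - 14)*(2*149/159) = ((-67 - 1*(-4)**2) - 14)*(2*149*(1/159)) = ((-67 - 1*16) - 14)*(298/159) = ((-67 - 16) - 14)*(298/159) = (-83 - 14)*(298/159) = -97*298/159 = -28906/159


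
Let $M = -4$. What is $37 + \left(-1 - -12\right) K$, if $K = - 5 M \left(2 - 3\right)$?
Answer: $-183$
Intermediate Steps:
$K = -20$ ($K = \left(-5\right) \left(-4\right) \left(2 - 3\right) = 20 \left(2 - 3\right) = 20 \left(-1\right) = -20$)
$37 + \left(-1 - -12\right) K = 37 + \left(-1 - -12\right) \left(-20\right) = 37 + \left(-1 + 12\right) \left(-20\right) = 37 + 11 \left(-20\right) = 37 - 220 = -183$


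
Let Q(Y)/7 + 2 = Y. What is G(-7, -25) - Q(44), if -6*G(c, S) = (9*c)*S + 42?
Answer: -1127/2 ≈ -563.50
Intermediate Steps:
Q(Y) = -14 + 7*Y
G(c, S) = -7 - 3*S*c/2 (G(c, S) = -((9*c)*S + 42)/6 = -(9*S*c + 42)/6 = -(42 + 9*S*c)/6 = -7 - 3*S*c/2)
G(-7, -25) - Q(44) = (-7 - 3/2*(-25)*(-7)) - (-14 + 7*44) = (-7 - 525/2) - (-14 + 308) = -539/2 - 1*294 = -539/2 - 294 = -1127/2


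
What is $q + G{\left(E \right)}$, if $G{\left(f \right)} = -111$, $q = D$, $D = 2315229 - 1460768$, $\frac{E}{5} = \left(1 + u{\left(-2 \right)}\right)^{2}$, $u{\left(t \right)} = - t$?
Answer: $854350$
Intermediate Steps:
$E = 45$ ($E = 5 \left(1 - -2\right)^{2} = 5 \left(1 + 2\right)^{2} = 5 \cdot 3^{2} = 5 \cdot 9 = 45$)
$D = 854461$ ($D = 2315229 - 1460768 = 854461$)
$q = 854461$
$q + G{\left(E \right)} = 854461 - 111 = 854350$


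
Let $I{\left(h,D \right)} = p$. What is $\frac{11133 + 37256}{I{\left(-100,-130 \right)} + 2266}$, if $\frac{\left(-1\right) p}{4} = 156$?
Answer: $\frac{48389}{1642} \approx 29.47$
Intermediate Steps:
$p = -624$ ($p = \left(-4\right) 156 = -624$)
$I{\left(h,D \right)} = -624$
$\frac{11133 + 37256}{I{\left(-100,-130 \right)} + 2266} = \frac{11133 + 37256}{-624 + 2266} = \frac{48389}{1642}$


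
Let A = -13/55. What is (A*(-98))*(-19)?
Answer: -24206/55 ≈ -440.11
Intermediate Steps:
A = -13/55 (A = -13*1/55 = -13/55 ≈ -0.23636)
(A*(-98))*(-19) = -13/55*(-98)*(-19) = (1274/55)*(-19) = -24206/55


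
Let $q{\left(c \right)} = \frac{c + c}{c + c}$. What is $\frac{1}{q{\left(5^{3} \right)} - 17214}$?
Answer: $- \frac{1}{17213} \approx -5.8096 \cdot 10^{-5}$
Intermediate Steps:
$q{\left(c \right)} = 1$ ($q{\left(c \right)} = \frac{2 c}{2 c} = 2 c \frac{1}{2 c} = 1$)
$\frac{1}{q{\left(5^{3} \right)} - 17214} = \frac{1}{1 - 17214} = \frac{1}{-17213} = - \frac{1}{17213}$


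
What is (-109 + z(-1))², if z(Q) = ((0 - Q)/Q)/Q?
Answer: 11664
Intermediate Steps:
z(Q) = -1/Q (z(Q) = ((-Q)/Q)/Q = -1/Q)
(-109 + z(-1))² = (-109 - 1/(-1))² = (-109 - 1*(-1))² = (-109 + 1)² = (-108)² = 11664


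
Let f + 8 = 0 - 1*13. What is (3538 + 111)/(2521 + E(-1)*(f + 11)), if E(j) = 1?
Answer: 3649/2511 ≈ 1.4532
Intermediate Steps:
f = -21 (f = -8 + (0 - 1*13) = -8 + (0 - 13) = -8 - 13 = -21)
(3538 + 111)/(2521 + E(-1)*(f + 11)) = (3538 + 111)/(2521 + 1*(-21 + 11)) = 3649/(2521 + 1*(-10)) = 3649/(2521 - 10) = 3649/2511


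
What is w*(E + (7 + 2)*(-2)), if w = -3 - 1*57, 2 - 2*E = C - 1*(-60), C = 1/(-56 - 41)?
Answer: 273510/97 ≈ 2819.7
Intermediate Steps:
C = -1/97 (C = 1/(-97) = -1/97 ≈ -0.010309)
E = -5625/194 (E = 1 - (-1/97 - 1*(-60))/2 = 1 - (-1/97 + 60)/2 = 1 - ½*5819/97 = 1 - 5819/194 = -5625/194 ≈ -28.995)
w = -60 (w = -3 - 57 = -60)
w*(E + (7 + 2)*(-2)) = -60*(-5625/194 + (7 + 2)*(-2)) = -60*(-5625/194 + 9*(-2)) = -60*(-5625/194 - 18) = -60*(-9117/194) = 273510/97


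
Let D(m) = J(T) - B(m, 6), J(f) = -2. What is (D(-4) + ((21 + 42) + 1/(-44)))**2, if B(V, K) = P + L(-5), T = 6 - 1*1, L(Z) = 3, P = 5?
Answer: 5433561/1936 ≈ 2806.6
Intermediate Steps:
T = 5 (T = 6 - 1 = 5)
B(V, K) = 8 (B(V, K) = 5 + 3 = 8)
D(m) = -10 (D(m) = -2 - 1*8 = -2 - 8 = -10)
(D(-4) + ((21 + 42) + 1/(-44)))**2 = (-10 + ((21 + 42) + 1/(-44)))**2 = (-10 + (63 - 1/44))**2 = (-10 + 2771/44)**2 = (2331/44)**2 = 5433561/1936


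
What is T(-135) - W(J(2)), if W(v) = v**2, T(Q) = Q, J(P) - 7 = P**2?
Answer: -256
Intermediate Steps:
J(P) = 7 + P**2
T(-135) - W(J(2)) = -135 - (7 + 2**2)**2 = -135 - (7 + 4)**2 = -135 - 1*11**2 = -135 - 1*121 = -135 - 121 = -256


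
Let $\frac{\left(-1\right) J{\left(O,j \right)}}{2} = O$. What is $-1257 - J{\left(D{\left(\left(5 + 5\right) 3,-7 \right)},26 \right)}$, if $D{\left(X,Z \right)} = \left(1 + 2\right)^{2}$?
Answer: $-1239$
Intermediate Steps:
$D{\left(X,Z \right)} = 9$ ($D{\left(X,Z \right)} = 3^{2} = 9$)
$J{\left(O,j \right)} = - 2 O$
$-1257 - J{\left(D{\left(\left(5 + 5\right) 3,-7 \right)},26 \right)} = -1257 - \left(-2\right) 9 = -1257 - -18 = -1257 + 18 = -1239$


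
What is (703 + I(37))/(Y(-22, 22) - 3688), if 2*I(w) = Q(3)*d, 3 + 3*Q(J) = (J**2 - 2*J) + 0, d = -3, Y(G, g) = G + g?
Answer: -703/3688 ≈ -0.19062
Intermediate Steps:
Q(J) = -1 - 2*J/3 + J**2/3 (Q(J) = -1 + ((J**2 - 2*J) + 0)/3 = -1 + (J**2 - 2*J)/3 = -1 + (-2*J/3 + J**2/3) = -1 - 2*J/3 + J**2/3)
I(w) = 0 (I(w) = ((-1 - 2/3*3 + (1/3)*3**2)*(-3))/2 = ((-1 - 2 + (1/3)*9)*(-3))/2 = ((-1 - 2 + 3)*(-3))/2 = (0*(-3))/2 = (1/2)*0 = 0)
(703 + I(37))/(Y(-22, 22) - 3688) = (703 + 0)/((-22 + 22) - 3688) = 703/(0 - 3688) = 703/(-3688) = 703*(-1/3688) = -703/3688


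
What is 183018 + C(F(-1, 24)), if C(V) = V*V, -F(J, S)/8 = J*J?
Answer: 183082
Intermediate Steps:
F(J, S) = -8*J² (F(J, S) = -8*J*J = -8*J²)
C(V) = V²
183018 + C(F(-1, 24)) = 183018 + (-8*(-1)²)² = 183018 + (-8*1)² = 183018 + (-8)² = 183018 + 64 = 183082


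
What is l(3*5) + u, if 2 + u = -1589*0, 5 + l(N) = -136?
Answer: -143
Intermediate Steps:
l(N) = -141 (l(N) = -5 - 136 = -141)
u = -2 (u = -2 - 1589*0 = -2 + 0 = -2)
l(3*5) + u = -141 - 2 = -143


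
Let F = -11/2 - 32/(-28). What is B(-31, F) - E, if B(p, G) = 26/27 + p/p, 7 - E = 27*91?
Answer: 66203/27 ≈ 2452.0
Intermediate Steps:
E = -2450 (E = 7 - 27*91 = 7 - 1*2457 = 7 - 2457 = -2450)
F = -61/14 (F = -11*½ - 32*(-1/28) = -11/2 + 8/7 = -61/14 ≈ -4.3571)
B(p, G) = 53/27 (B(p, G) = 26*(1/27) + 1 = 26/27 + 1 = 53/27)
B(-31, F) - E = 53/27 - 1*(-2450) = 53/27 + 2450 = 66203/27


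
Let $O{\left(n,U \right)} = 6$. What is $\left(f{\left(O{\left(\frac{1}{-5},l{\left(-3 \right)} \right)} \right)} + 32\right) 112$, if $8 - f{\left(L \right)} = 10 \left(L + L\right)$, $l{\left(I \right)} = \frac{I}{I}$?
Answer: $-8960$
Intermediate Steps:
$l{\left(I \right)} = 1$
$f{\left(L \right)} = 8 - 20 L$ ($f{\left(L \right)} = 8 - 10 \left(L + L\right) = 8 - 10 \cdot 2 L = 8 - 20 L$)
$\left(f{\left(O{\left(\frac{1}{-5},l{\left(-3 \right)} \right)} \right)} + 32\right) 112 = \left(\left(8 - 120\right) + 32\right) 112 = \left(-112 + 32\right) 112 = \left(-80\right) 112 = -8960$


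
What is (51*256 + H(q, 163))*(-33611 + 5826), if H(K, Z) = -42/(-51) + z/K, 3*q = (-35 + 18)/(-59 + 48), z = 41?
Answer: -6204918415/17 ≈ -3.6500e+8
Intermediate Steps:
q = 17/33 (q = ((-35 + 18)/(-59 + 48))/3 = (-17/(-11))/3 = (-17*(-1/11))/3 = (1/3)*(17/11) = 17/33 ≈ 0.51515)
H(K, Z) = 14/17 + 41/K (H(K, Z) = -42/(-51) + 41/K = -42*(-1/51) + 41/K = 14/17 + 41/K)
(51*256 + H(q, 163))*(-33611 + 5826) = (51*256 + (14/17 + 41/(17/33)))*(-33611 + 5826) = (13056 + (14/17 + 41*(33/17)))*(-27785) = (13056 + (14/17 + 1353/17))*(-27785) = (13056 + 1367/17)*(-27785) = (223319/17)*(-27785) = -6204918415/17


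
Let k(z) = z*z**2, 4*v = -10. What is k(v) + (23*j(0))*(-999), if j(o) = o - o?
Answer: -125/8 ≈ -15.625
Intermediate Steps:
v = -5/2 (v = (1/4)*(-10) = -5/2 ≈ -2.5000)
j(o) = 0
k(z) = z**3
k(v) + (23*j(0))*(-999) = (-5/2)**3 + (23*0)*(-999) = -125/8 + 0*(-999) = -125/8 + 0 = -125/8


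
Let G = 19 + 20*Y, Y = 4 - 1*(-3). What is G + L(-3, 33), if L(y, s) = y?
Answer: 156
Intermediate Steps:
Y = 7 (Y = 4 + 3 = 7)
G = 159 (G = 19 + 20*7 = 19 + 140 = 159)
G + L(-3, 33) = 159 - 3 = 156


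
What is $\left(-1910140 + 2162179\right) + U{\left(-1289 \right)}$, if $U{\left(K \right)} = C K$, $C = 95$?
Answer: $129584$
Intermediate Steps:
$U{\left(K \right)} = 95 K$
$\left(-1910140 + 2162179\right) + U{\left(-1289 \right)} = \left(-1910140 + 2162179\right) + 95 \left(-1289\right) = 252039 - 122455 = 129584$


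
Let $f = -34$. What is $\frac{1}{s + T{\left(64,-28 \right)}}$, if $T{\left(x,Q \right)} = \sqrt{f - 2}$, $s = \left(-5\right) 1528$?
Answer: $- \frac{1910}{14592409} - \frac{3 i}{29184818} \approx -0.00013089 - 1.0279 \cdot 10^{-7} i$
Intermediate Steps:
$s = -7640$
$T{\left(x,Q \right)} = 6 i$ ($T{\left(x,Q \right)} = \sqrt{-34 - 2} = \sqrt{-36} = 6 i$)
$\frac{1}{s + T{\left(64,-28 \right)}} = \frac{1}{-7640 + 6 i} = \frac{-7640 - 6 i}{58369636}$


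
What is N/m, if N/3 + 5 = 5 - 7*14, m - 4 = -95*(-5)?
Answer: -294/479 ≈ -0.61378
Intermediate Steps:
m = 479 (m = 4 - 95*(-5) = 4 + 475 = 479)
N = -294 (N = -15 + 3*(5 - 7*14) = -15 + 3*(5 - 98) = -15 + 3*(-93) = -15 - 279 = -294)
N/m = -294/479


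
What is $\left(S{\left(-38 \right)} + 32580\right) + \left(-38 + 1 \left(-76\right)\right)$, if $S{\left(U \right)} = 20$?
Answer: $32486$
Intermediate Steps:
$\left(S{\left(-38 \right)} + 32580\right) + \left(-38 + 1 \left(-76\right)\right) = \left(20 + 32580\right) + \left(-38 + 1 \left(-76\right)\right) = 32600 - 114 = 32486$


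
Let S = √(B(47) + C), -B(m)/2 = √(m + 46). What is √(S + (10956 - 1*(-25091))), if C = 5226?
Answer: √(36047 + √2*√(2613 - √93)) ≈ 190.05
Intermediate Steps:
B(m) = -2*√(46 + m) (B(m) = -2*√(m + 46) = -2*√(46 + m))
S = √(5226 - 2*√93) (S = √(-2*√(46 + 47) + 5226) = √(-2*√93 + 5226) = √(5226 - 2*√93) ≈ 72.158)
√(S + (10956 - 1*(-25091))) = √(√(5226 - 2*√93) + (10956 - 1*(-25091))) = √(√(5226 - 2*√93) + (10956 + 25091)) = √(√(5226 - 2*√93) + 36047) = √(36047 + √(5226 - 2*√93))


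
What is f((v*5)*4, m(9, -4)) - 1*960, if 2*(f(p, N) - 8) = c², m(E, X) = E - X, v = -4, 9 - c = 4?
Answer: -1879/2 ≈ -939.50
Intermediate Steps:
c = 5 (c = 9 - 1*4 = 9 - 4 = 5)
f(p, N) = 41/2 (f(p, N) = 8 + (½)*5² = 8 + (½)*25 = 8 + 25/2 = 41/2)
f((v*5)*4, m(9, -4)) - 1*960 = 41/2 - 1*960 = 41/2 - 960 = -1879/2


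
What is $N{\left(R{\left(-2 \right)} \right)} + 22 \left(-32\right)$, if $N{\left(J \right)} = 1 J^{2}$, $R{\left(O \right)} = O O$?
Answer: $-688$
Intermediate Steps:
$R{\left(O \right)} = O^{2}$
$N{\left(J \right)} = J^{2}$
$N{\left(R{\left(-2 \right)} \right)} + 22 \left(-32\right) = \left(\left(-2\right)^{2}\right)^{2} + 22 \left(-32\right) = 4^{2} - 704 = 16 - 704 = -688$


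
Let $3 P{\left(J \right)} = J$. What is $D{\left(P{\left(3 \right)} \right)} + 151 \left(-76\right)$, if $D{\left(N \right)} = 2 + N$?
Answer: $-11473$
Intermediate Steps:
$P{\left(J \right)} = \frac{J}{3}$
$D{\left(P{\left(3 \right)} \right)} + 151 \left(-76\right) = \left(2 + \frac{1}{3} \cdot 3\right) + 151 \left(-76\right) = \left(2 + 1\right) - 11476 = 3 - 11476 = -11473$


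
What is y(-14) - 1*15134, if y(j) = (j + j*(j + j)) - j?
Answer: -14742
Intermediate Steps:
y(j) = 2*j**2 (y(j) = (j + j*(2*j)) - j = (j + 2*j**2) - j = 2*j**2)
y(-14) - 1*15134 = 2*(-14)**2 - 1*15134 = 2*196 - 15134 = 392 - 15134 = -14742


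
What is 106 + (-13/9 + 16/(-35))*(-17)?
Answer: 43573/315 ≈ 138.33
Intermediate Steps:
106 + (-13/9 + 16/(-35))*(-17) = 106 + (-13*⅑ + 16*(-1/35))*(-17) = 106 + (-13/9 - 16/35)*(-17) = 106 - 599/315*(-17) = 106 + 10183/315 = 43573/315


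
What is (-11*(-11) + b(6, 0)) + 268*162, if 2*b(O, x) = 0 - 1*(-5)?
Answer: 87079/2 ≈ 43540.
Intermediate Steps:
b(O, x) = 5/2 (b(O, x) = (0 - 1*(-5))/2 = (0 + 5)/2 = (1/2)*5 = 5/2)
(-11*(-11) + b(6, 0)) + 268*162 = (-11*(-11) + 5/2) + 268*162 = (121 + 5/2) + 43416 = 247/2 + 43416 = 87079/2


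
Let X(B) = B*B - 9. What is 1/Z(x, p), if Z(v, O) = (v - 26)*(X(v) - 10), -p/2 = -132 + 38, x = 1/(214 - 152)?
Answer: 238328/117659385 ≈ 0.0020256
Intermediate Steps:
x = 1/62 ≈ 0.016129
X(B) = -9 + B² (X(B) = B² - 9 = -9 + B²)
p = 188 (p = -2*(-132 + 38) = -2*(-94) = 188)
Z(v, O) = (-26 + v)*(-19 + v²) (Z(v, O) = (v - 26)*((-9 + v²) - 10) = (-26 + v)*(-19 + v²))
1/Z(x, p) = 1/(494 + (1/62)³ - 26*(1/62)² - 19*1/62) = 1/(494 + 1/238328 - 26*1/3844 - 19/62) = 1/(494 + 1/238328 - 13/1922 - 19/62) = 1/(117659385/238328) = 238328/117659385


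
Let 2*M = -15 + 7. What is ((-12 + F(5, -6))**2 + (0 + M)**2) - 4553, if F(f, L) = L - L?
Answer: -4393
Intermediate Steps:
F(f, L) = 0
M = -4 (M = (-15 + 7)/2 = (1/2)*(-8) = -4)
((-12 + F(5, -6))**2 + (0 + M)**2) - 4553 = ((-12 + 0)**2 + (0 - 4)**2) - 4553 = ((-12)**2 + (-4)**2) - 4553 = (144 + 16) - 4553 = 160 - 4553 = -4393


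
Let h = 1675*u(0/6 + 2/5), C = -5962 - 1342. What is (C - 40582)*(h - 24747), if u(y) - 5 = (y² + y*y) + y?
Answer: 726239076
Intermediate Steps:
u(y) = 5 + y + 2*y² (u(y) = 5 + ((y² + y*y) + y) = 5 + ((y² + y²) + y) = 5 + (2*y² + y) = 5 + (y + 2*y²) = 5 + y + 2*y²)
C = -7304
h = 9581 (h = 1675*(5 + (0/6 + 2/5) + 2*(0/6 + 2/5)²) = 1675*(5 + (0*(⅙) + 2*(⅕)) + 2*(0*(⅙) + 2*(⅕))²) = 1675*(5 + (0 + ⅖) + 2*(0 + ⅖)²) = 1675*(5 + ⅖ + 2*(⅖)²) = 1675*(5 + ⅖ + 2*(4/25)) = 1675*(5 + ⅖ + 8/25) = 1675*(143/25) = 9581)
(C - 40582)*(h - 24747) = (-7304 - 40582)*(9581 - 24747) = -47886*(-15166) = 726239076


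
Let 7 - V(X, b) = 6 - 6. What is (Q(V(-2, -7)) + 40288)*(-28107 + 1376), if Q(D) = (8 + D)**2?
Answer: -1082953003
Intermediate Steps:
V(X, b) = 7 (V(X, b) = 7 - (6 - 6) = 7 - 1*0 = 7 + 0 = 7)
(Q(V(-2, -7)) + 40288)*(-28107 + 1376) = ((8 + 7)**2 + 40288)*(-28107 + 1376) = (15**2 + 40288)*(-26731) = (225 + 40288)*(-26731) = 40513*(-26731) = -1082953003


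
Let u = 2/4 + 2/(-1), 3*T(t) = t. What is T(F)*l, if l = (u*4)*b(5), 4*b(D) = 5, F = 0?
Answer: 0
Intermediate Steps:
b(D) = 5/4 (b(D) = (¼)*5 = 5/4)
T(t) = t/3
u = -3/2 (u = 2*(¼) + 2*(-1) = ½ - 2 = -3/2 ≈ -1.5000)
l = -15/2 (l = -3/2*4*(5/4) = -6*5/4 = -15/2 ≈ -7.5000)
T(F)*l = ((⅓)*0)*(-15/2) = 0*(-15/2) = 0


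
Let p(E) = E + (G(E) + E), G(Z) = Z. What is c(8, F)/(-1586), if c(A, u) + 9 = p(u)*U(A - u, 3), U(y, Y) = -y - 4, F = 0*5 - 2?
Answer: -75/1586 ≈ -0.047289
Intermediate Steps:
F = -2 (F = 0 - 2 = -2)
U(y, Y) = -4 - y
p(E) = 3*E (p(E) = E + (E + E) = E + 2*E = 3*E)
c(A, u) = -9 + 3*u*(-4 + u - A) (c(A, u) = -9 + (3*u)*(-4 - (A - u)) = -9 + (3*u)*(-4 + (u - A)) = -9 + (3*u)*(-4 + u - A) = -9 + 3*u*(-4 + u - A))
c(8, F)/(-1586) = (-9 - 3*(-2)*(4 + 8 - 1*(-2)))/(-1586) = (-9 - 3*(-2)*(4 + 8 + 2))*(-1/1586) = (-9 - 3*(-2)*14)*(-1/1586) = (-9 + 84)*(-1/1586) = 75*(-1/1586) = -75/1586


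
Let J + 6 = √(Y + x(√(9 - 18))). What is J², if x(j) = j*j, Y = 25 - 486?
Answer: (6 - I*√470)² ≈ -434.0 - 260.15*I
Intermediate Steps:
Y = -461
x(j) = j²
J = -6 + I*√470 (J = -6 + √(-461 + (√(9 - 18))²) = -6 + √(-461 + (√(-9))²) = -6 + √(-461 + (3*I)²) = -6 + √(-461 - 9) = -6 + √(-470) = -6 + I*√470 ≈ -6.0 + 21.679*I)
J² = (-6 + I*√470)²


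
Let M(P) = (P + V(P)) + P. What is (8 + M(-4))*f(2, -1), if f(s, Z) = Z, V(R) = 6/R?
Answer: 3/2 ≈ 1.5000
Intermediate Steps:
M(P) = 2*P + 6/P (M(P) = (P + 6/P) + P = 2*P + 6/P)
(8 + M(-4))*f(2, -1) = (8 + (2*(-4) + 6/(-4)))*(-1) = (8 + (-8 + 6*(-¼)))*(-1) = (8 + (-8 - 3/2))*(-1) = (8 - 19/2)*(-1) = -3/2*(-1) = 3/2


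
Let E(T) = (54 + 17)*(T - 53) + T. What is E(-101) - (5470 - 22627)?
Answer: 6122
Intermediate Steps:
E(T) = -3763 + 72*T (E(T) = 71*(-53 + T) + T = (-3763 + 71*T) + T = -3763 + 72*T)
E(-101) - (5470 - 22627) = (-3763 + 72*(-101)) - (5470 - 22627) = (-3763 - 7272) - 1*(-17157) = -11035 + 17157 = 6122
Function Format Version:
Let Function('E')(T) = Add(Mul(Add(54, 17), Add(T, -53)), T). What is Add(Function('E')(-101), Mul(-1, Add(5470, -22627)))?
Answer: 6122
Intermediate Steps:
Function('E')(T) = Add(-3763, Mul(72, T)) (Function('E')(T) = Add(Mul(71, Add(-53, T)), T) = Add(Add(-3763, Mul(71, T)), T) = Add(-3763, Mul(72, T)))
Add(Function('E')(-101), Mul(-1, Add(5470, -22627))) = Add(Add(-3763, Mul(72, -101)), Mul(-1, Add(5470, -22627))) = Add(Add(-3763, -7272), Mul(-1, -17157)) = Add(-11035, 17157) = 6122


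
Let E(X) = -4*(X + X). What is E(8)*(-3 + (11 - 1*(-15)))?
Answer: -1472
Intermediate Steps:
E(X) = -8*X
E(8)*(-3 + (11 - 1*(-15))) = (-8*8)*(-3 + (11 - 1*(-15))) = -64*(-3 + (11 + 15)) = -64*(-3 + 26) = -64*23 = -1472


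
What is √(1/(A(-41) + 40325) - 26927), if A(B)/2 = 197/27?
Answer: 2*I*√7985801712667121/1089169 ≈ 164.09*I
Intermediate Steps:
A(B) = 394/27 (A(B) = 2*(197/27) = 394/27)
√(1/(A(-41) + 40325) - 26927) = √(1/(394/27 + 40325) - 26927) = √(1/(1089169/27) - 26927) = √(27/1089169 - 26927) = √(-29328053636/1089169) = 2*I*√7985801712667121/1089169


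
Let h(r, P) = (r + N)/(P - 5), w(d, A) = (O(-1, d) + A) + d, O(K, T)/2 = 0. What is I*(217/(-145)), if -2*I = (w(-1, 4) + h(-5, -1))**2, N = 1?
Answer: 26257/2610 ≈ 10.060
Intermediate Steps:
O(K, T) = 0 (O(K, T) = 2*0 = 0)
w(d, A) = A + d (w(d, A) = (0 + A) + d = A + d)
h(r, P) = (1 + r)/(-5 + P) (h(r, P) = (r + 1)/(P - 5) = (1 + r)/(-5 + P))
I = -121/18 (I = -((4 - 1) + (1 - 5)/(-5 - 1))**2/2 = -(3 - 4/(-6))**2/2 = -(3 - 1/6*(-4))**2/2 = -(3 + 2/3)**2/2 = -(11/3)**2/2 = -1/2*121/9 = -121/18 ≈ -6.7222)
I*(217/(-145)) = -26257/(18*(-145)) = -26257*(-1)/(18*145) = -121/18*(-217/145) = 26257/2610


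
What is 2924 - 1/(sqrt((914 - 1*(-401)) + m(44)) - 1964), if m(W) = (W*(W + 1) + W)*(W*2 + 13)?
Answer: 10677154632/3651557 + sqrt(205739)/3651557 ≈ 2924.0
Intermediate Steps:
m(W) = (13 + 2*W)*(W + W*(1 + W)) (m(W) = (W*(1 + W) + W)*(2*W + 13) = (W + W*(1 + W))*(13 + 2*W) = (13 + 2*W)*(W + W*(1 + W)))
2924 - 1/(sqrt((914 - 1*(-401)) + m(44)) - 1964) = 2924 - 1/(sqrt((914 - 1*(-401)) + 44*(26 + 2*44**2 + 17*44)) - 1964) = 2924 - 1/(sqrt((914 + 401) + 44*(26 + 2*1936 + 748)) - 1964) = 2924 - 1/(sqrt(1315 + 44*(26 + 3872 + 748)) - 1964) = 2924 - 1/(sqrt(1315 + 44*4646) - 1964) = 2924 - 1/(sqrt(1315 + 204424) - 1964) = 2924 - 1/(sqrt(205739) - 1964) = 2924 - 1/(-1964 + sqrt(205739))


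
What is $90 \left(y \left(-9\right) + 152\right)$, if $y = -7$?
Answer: $19350$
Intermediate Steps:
$90 \left(y \left(-9\right) + 152\right) = 90 \left(\left(-7\right) \left(-9\right) + 152\right) = 90 \left(63 + 152\right) = 90 \cdot 215 = 19350$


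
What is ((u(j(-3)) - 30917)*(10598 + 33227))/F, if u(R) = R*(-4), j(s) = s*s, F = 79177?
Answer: -1356515225/79177 ≈ -17133.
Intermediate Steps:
j(s) = s**2
u(R) = -4*R
((u(j(-3)) - 30917)*(10598 + 33227))/F = ((-4*(-3)**2 - 30917)*(10598 + 33227))/79177 = ((-4*9 - 30917)*43825)*(1/79177) = ((-36 - 30917)*43825)*(1/79177) = -30953*43825*(1/79177) = -1356515225*1/79177 = -1356515225/79177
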